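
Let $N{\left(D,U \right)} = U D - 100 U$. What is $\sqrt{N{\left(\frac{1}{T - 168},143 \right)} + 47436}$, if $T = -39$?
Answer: $\frac{\sqrt{157757207}}{69} \approx 182.03$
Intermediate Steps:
$N{\left(D,U \right)} = - 100 U + D U$ ($N{\left(D,U \right)} = D U - 100 U = - 100 U + D U$)
$\sqrt{N{\left(\frac{1}{T - 168},143 \right)} + 47436} = \sqrt{143 \left(-100 + \frac{1}{-39 - 168}\right) + 47436} = \sqrt{143 \left(-100 + \frac{1}{-207}\right) + 47436} = \sqrt{143 \left(-100 - \frac{1}{207}\right) + 47436} = \sqrt{143 \left(- \frac{20701}{207}\right) + 47436} = \sqrt{- \frac{2960243}{207} + 47436} = \sqrt{\frac{6859009}{207}} = \frac{\sqrt{157757207}}{69}$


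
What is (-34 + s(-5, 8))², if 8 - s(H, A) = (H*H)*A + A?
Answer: 54756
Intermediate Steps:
s(H, A) = 8 - A - A*H² (s(H, A) = 8 - ((H*H)*A + A) = 8 - (H²*A + A) = 8 - (A*H² + A) = 8 - (A + A*H²) = 8 + (-A - A*H²) = 8 - A - A*H²)
(-34 + s(-5, 8))² = (-34 + (8 - 1*8 - 1*8*(-5)²))² = (-34 + (8 - 8 - 1*8*25))² = (-34 + (8 - 8 - 200))² = (-34 - 200)² = (-234)² = 54756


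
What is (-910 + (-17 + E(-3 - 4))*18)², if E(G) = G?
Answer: 1800964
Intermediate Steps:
(-910 + (-17 + E(-3 - 4))*18)² = (-910 + (-17 + (-3 - 4))*18)² = (-910 + (-17 - 7)*18)² = (-910 - 24*18)² = (-910 - 432)² = (-1342)² = 1800964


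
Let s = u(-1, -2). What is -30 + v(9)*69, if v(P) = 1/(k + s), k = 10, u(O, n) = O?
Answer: -67/3 ≈ -22.333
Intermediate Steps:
s = -1
v(P) = ⅑ (v(P) = 1/(10 - 1) = 1/9 = ⅑)
-30 + v(9)*69 = -30 + (⅑)*69 = -30 + 23/3 = -67/3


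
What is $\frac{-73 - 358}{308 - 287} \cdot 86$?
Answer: $- \frac{37066}{21} \approx -1765.0$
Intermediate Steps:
$\frac{-73 - 358}{308 - 287} \cdot 86 = - \frac{431}{21} \cdot 86 = \left(-431\right) \frac{1}{21} \cdot 86 = \left(- \frac{431}{21}\right) 86 = - \frac{37066}{21}$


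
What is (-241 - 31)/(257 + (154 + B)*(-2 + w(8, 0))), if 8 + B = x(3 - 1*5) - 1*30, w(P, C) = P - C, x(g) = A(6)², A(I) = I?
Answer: -272/1169 ≈ -0.23268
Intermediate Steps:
x(g) = 36 (x(g) = 6² = 36)
B = -2 (B = -8 + (36 - 1*30) = -8 + (36 - 30) = -8 + 6 = -2)
(-241 - 31)/(257 + (154 + B)*(-2 + w(8, 0))) = (-241 - 31)/(257 + (154 - 2)*(-2 + (8 - 1*0))) = -272/(257 + 152*(-2 + (8 + 0))) = -272/(257 + 152*(-2 + 8)) = -272/(257 + 152*6) = -272/(257 + 912) = -272/1169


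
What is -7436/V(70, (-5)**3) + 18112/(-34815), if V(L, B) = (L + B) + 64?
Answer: -86349116/104445 ≈ -826.74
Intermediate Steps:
V(L, B) = 64 + B + L (V(L, B) = (B + L) + 64 = 64 + B + L)
-7436/V(70, (-5)**3) + 18112/(-34815) = -7436/(64 + (-5)**3 + 70) + 18112/(-34815) = -7436/(64 - 125 + 70) + 18112*(-1/34815) = -7436/9 - 18112/34815 = -86349116/104445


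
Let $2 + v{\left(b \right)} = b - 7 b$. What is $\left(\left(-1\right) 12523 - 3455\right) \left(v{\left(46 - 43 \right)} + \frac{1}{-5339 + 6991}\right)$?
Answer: $\frac{263948571}{826} \approx 3.1955 \cdot 10^{5}$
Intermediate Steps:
$v{\left(b \right)} = -2 - 6 b$ ($v{\left(b \right)} = -2 + \left(b - 7 b\right) = -2 - 6 b$)
$\left(\left(-1\right) 12523 - 3455\right) \left(v{\left(46 - 43 \right)} + \frac{1}{-5339 + 6991}\right) = \left(\left(-1\right) 12523 - 3455\right) \left(\left(-2 - 6 \left(46 - 43\right)\right) + \frac{1}{-5339 + 6991}\right) = \left(-12523 - 3455\right) \left(\left(-2 - 18\right) + \frac{1}{1652}\right) = - 15978 \left(\left(-2 - 18\right) + \frac{1}{1652}\right) = - 15978 \left(-20 + \frac{1}{1652}\right) = \left(-15978\right) \left(- \frac{33039}{1652}\right) = \frac{263948571}{826}$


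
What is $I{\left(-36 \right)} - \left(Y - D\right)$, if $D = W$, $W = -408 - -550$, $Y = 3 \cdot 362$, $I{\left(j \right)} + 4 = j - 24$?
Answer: $-1008$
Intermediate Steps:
$I{\left(j \right)} = -28 + j$ ($I{\left(j \right)} = -4 + \left(j - 24\right) = -4 + \left(-24 + j\right) = -28 + j$)
$Y = 1086$
$W = 142$ ($W = -408 + 550 = 142$)
$D = 142$
$I{\left(-36 \right)} - \left(Y - D\right) = \left(-28 - 36\right) - \left(1086 - 142\right) = -64 - \left(1086 - 142\right) = -64 - 944 = -1008$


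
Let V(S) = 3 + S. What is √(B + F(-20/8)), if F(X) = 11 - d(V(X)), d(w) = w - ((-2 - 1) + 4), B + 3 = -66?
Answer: I*√230/2 ≈ 7.5829*I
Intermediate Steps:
B = -69 (B = -3 - 66 = -69)
d(w) = -1 + w (d(w) = w - (-3 + 4) = w - 1*1 = w - 1 = -1 + w)
F(X) = 9 - X (F(X) = 11 - (-1 + (3 + X)) = 11 - (2 + X) = 11 + (-2 - X) = 9 - X)
√(B + F(-20/8)) = √(-69 + (9 - (-20)/8)) = √(-69 + (9 - 1*(-5/2))) = √(-69 + (9 + 5/2)) = √(-69 + 23/2) = √(-115/2) = I*√230/2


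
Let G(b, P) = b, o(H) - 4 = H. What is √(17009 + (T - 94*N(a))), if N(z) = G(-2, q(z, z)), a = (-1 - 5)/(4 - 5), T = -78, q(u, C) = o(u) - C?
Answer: √17119 ≈ 130.84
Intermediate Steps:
o(H) = 4 + H
q(u, C) = 4 + u - C (q(u, C) = (4 + u) - C = 4 + u - C)
a = 6 (a = -6/(-1) = -6*(-1) = 6)
N(z) = -2
√(17009 + (T - 94*N(a))) = √(17009 + (-78 - 94*(-2))) = √(17009 + (-78 + 188)) = √(17009 + 110) = √17119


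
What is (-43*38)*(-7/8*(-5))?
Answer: -28595/4 ≈ -7148.8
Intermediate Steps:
(-43*38)*(-7/8*(-5)) = -1634*(-7*⅛)*(-5) = -(-5719)*(-5)/4 = -1634*35/8 = -28595/4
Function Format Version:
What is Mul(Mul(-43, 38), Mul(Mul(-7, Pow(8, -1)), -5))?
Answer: Rational(-28595, 4) ≈ -7148.8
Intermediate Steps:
Mul(Mul(-43, 38), Mul(Mul(-7, Pow(8, -1)), -5)) = Mul(-1634, Mul(Mul(-7, Rational(1, 8)), -5)) = Mul(-1634, Mul(Rational(-7, 8), -5)) = Mul(-1634, Rational(35, 8)) = Rational(-28595, 4)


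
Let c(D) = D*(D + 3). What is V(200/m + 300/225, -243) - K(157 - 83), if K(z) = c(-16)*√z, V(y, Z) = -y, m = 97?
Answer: -988/291 - 208*√74 ≈ -1792.7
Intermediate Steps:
c(D) = D*(3 + D)
K(z) = 208*√z (K(z) = (-16*(3 - 16))*√z = (-16*(-13))*√z = 208*√z)
V(200/m + 300/225, -243) - K(157 - 83) = -(200/97 + 300/225) - 208*√(157 - 83) = -(200*(1/97) + 300*(1/225)) - 208*√74 = -(200/97 + 4/3) - 208*√74 = -1*988/291 - 208*√74 = -988/291 - 208*√74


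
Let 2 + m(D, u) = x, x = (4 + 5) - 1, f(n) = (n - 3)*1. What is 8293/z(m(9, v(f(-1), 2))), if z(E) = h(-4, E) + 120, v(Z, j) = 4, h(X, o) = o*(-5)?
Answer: 8293/90 ≈ 92.144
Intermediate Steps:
f(n) = -3 + n (f(n) = (-3 + n)*1 = -3 + n)
h(X, o) = -5*o
x = 8 (x = 9 - 1 = 8)
m(D, u) = 6 (m(D, u) = -2 + 8 = 6)
z(E) = 120 - 5*E (z(E) = -5*E + 120 = 120 - 5*E)
8293/z(m(9, v(f(-1), 2))) = 8293/(120 - 5*6) = 8293/(120 - 30) = 8293/90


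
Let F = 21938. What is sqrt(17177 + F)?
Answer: sqrt(39115) ≈ 197.78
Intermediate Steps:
sqrt(17177 + F) = sqrt(17177 + 21938) = sqrt(39115)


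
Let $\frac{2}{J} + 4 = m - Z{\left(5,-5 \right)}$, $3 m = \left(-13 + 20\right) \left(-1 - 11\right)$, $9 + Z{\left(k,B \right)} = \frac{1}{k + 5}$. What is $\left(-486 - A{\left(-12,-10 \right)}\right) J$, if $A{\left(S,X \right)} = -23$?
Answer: $\frac{9260}{231} \approx 40.087$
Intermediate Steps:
$Z{\left(k,B \right)} = -9 + \frac{1}{5 + k}$ ($Z{\left(k,B \right)} = -9 + \frac{1}{k + 5} = -9 + \frac{1}{5 + k}$)
$m = -28$ ($m = \frac{\left(-13 + 20\right) \left(-1 - 11\right)}{3} = \frac{7 \left(-12\right)}{3} = \frac{1}{3} \left(-84\right) = -28$)
$J = - \frac{20}{231}$ ($J = \frac{2}{-4 - \left(28 + \frac{-44 - 45}{5 + 5}\right)} = \frac{2}{-4 - \left(28 + \frac{-44 - 45}{10}\right)} = \frac{2}{-4 - \left(28 + \frac{1}{10} \left(-89\right)\right)} = \frac{2}{-4 - \frac{191}{10}} = \frac{2}{- \frac{231}{10}} = 2 \left(- \frac{10}{231}\right) = - \frac{20}{231} \approx -0.08658$)
$\left(-486 - A{\left(-12,-10 \right)}\right) J = \left(-486 - -23\right) \left(- \frac{20}{231}\right) = \left(-486 + 23\right) \left(- \frac{20}{231}\right) = \left(-463\right) \left(- \frac{20}{231}\right) = \frac{9260}{231}$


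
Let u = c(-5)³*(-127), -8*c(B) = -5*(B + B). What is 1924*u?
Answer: 954484375/16 ≈ 5.9655e+7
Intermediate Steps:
c(B) = 5*B/4 (c(B) = -(-5)*(B + B)/8 = -(-5)*2*B/8 = -(-5)*B/4 = 5*B/4)
u = 1984375/64 (u = ((5/4)*(-5))³*(-127) = (-25/4)³*(-127) = -15625/64*(-127) = 1984375/64 ≈ 31006.)
1924*u = 1924*(1984375/64) = 954484375/16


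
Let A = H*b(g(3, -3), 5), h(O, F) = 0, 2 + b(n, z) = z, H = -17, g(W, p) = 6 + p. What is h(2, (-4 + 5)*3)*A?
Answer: 0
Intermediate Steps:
b(n, z) = -2 + z
A = -51 (A = -17*(-2 + 5) = -17*3 = -51)
h(2, (-4 + 5)*3)*A = 0*(-51) = 0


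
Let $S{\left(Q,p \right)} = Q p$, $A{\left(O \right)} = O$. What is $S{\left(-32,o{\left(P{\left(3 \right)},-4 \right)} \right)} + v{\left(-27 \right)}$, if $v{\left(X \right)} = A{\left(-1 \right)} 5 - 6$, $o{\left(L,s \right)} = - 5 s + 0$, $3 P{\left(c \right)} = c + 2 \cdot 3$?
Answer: $-651$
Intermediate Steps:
$P{\left(c \right)} = 2 + \frac{c}{3}$ ($P{\left(c \right)} = \frac{c + 2 \cdot 3}{3} = \frac{c + 6}{3} = \frac{6 + c}{3} = 2 + \frac{c}{3}$)
$o{\left(L,s \right)} = - 5 s$
$v{\left(X \right)} = -11$ ($v{\left(X \right)} = \left(-1\right) 5 - 6 = -5 - 6 = -11$)
$S{\left(-32,o{\left(P{\left(3 \right)},-4 \right)} \right)} + v{\left(-27 \right)} = - 32 \left(\left(-5\right) \left(-4\right)\right) - 11 = \left(-32\right) 20 - 11 = -640 - 11 = -651$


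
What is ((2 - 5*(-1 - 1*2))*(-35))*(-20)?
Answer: 11900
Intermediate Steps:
((2 - 5*(-1 - 1*2))*(-35))*(-20) = ((2 - 5*(-1 - 2))*(-35))*(-20) = ((2 - 5*(-3))*(-35))*(-20) = ((2 + 15)*(-35))*(-20) = (17*(-35))*(-20) = -595*(-20) = 11900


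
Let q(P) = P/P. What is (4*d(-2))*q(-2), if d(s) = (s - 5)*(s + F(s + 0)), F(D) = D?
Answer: 112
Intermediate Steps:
d(s) = 2*s*(-5 + s) (d(s) = (s - 5)*(s + (s + 0)) = (-5 + s)*(s + s) = (-5 + s)*(2*s) = 2*s*(-5 + s))
q(P) = 1
(4*d(-2))*q(-2) = (4*(2*(-2)*(-5 - 2)))*1 = (4*(2*(-2)*(-7)))*1 = (4*28)*1 = 112*1 = 112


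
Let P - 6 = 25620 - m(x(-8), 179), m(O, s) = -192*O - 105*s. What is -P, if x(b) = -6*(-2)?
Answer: -46725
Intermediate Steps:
x(b) = 12
P = 46725 (P = 6 + (25620 - (-192*12 - 105*179)) = 6 + (25620 - (-2304 - 18795)) = 6 + (25620 - 1*(-21099)) = 6 + (25620 + 21099) = 6 + 46719 = 46725)
-P = -1*46725 = -46725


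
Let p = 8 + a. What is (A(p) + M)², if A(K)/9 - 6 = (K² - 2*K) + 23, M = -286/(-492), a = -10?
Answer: 6734007721/60516 ≈ 1.1128e+5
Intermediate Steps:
M = 143/246 (M = -286*(-1/492) = 143/246 ≈ 0.58130)
p = -2 (p = 8 - 10 = -2)
A(K) = 261 - 18*K + 9*K² (A(K) = 54 + 9*((K² - 2*K) + 23) = 54 + 9*(23 + K² - 2*K) = 54 + (207 - 18*K + 9*K²) = 261 - 18*K + 9*K²)
(A(p) + M)² = ((261 - 18*(-2) + 9*(-2)²) + 143/246)² = ((261 + 36 + 9*4) + 143/246)² = ((261 + 36 + 36) + 143/246)² = (333 + 143/246)² = (82061/246)² = 6734007721/60516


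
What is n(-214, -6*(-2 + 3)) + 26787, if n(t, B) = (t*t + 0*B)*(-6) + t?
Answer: -248203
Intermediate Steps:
n(t, B) = t - 6*t² (n(t, B) = (t² + 0)*(-6) + t = t²*(-6) + t = -6*t² + t = t - 6*t²)
n(-214, -6*(-2 + 3)) + 26787 = -214*(1 - 6*(-214)) + 26787 = -214*(1 + 1284) + 26787 = -214*1285 + 26787 = -274990 + 26787 = -248203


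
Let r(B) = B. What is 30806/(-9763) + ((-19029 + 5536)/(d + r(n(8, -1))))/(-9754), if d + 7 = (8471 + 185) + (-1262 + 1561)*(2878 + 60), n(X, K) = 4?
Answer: -266561712854101/84478455128730 ≈ -3.1554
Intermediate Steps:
d = 887111 (d = -7 + ((8471 + 185) + (-1262 + 1561)*(2878 + 60)) = -7 + (8656 + 299*2938) = -7 + (8656 + 878462) = -7 + 887118 = 887111)
30806/(-9763) + ((-19029 + 5536)/(d + r(n(8, -1))))/(-9754) = 30806/(-9763) + ((-19029 + 5536)/(887111 + 4))/(-9754) = 30806*(-1/9763) - 13493/887115*(-1/9754) = -30806/9763 - 13493*1/887115*(-1/9754) = -30806/9763 - 13493/887115*(-1/9754) = -30806/9763 + 13493/8652919710 = -266561712854101/84478455128730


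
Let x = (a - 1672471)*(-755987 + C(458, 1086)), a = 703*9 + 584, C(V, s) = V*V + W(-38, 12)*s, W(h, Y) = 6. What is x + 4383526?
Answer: 898918774446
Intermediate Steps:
C(V, s) = V**2 + 6*s (C(V, s) = V*V + 6*s = V**2 + 6*s)
a = 6911 (a = 6327 + 584 = 6911)
x = 898914390920 (x = (6911 - 1672471)*(-755987 + (458**2 + 6*1086)) = -1665560*(-755987 + (209764 + 6516)) = -1665560*(-755987 + 216280) = -1665560*(-539707) = 898914390920)
x + 4383526 = 898914390920 + 4383526 = 898918774446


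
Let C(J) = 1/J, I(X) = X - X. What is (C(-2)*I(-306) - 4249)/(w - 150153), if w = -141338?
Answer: 4249/291491 ≈ 0.014577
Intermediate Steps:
I(X) = 0
(C(-2)*I(-306) - 4249)/(w - 150153) = (0/(-2) - 4249)/(-141338 - 150153) = (-½*0 - 4249)/(-291491) = (0 - 4249)*(-1/291491) = -4249*(-1/291491) = 4249/291491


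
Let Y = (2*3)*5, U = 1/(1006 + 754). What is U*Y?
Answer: 3/176 ≈ 0.017045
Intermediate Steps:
U = 1/1760 ≈ 0.00056818
Y = 30 (Y = 6*5 = 30)
U*Y = (1/1760)*30 = 3/176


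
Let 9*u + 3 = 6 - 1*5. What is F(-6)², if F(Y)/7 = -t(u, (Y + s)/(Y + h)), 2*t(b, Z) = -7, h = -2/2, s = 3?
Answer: 2401/4 ≈ 600.25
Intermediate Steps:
u = -2/9 (u = -⅓ + (6 - 1*5)/9 = -⅓ + (6 - 5)/9 = -⅓ + (⅑)*1 = -⅓ + ⅑ = -2/9 ≈ -0.22222)
h = -1 (h = -2*½ = -1)
t(b, Z) = -7/2 (t(b, Z) = (½)*(-7) = -7/2)
F(Y) = 49/2 (F(Y) = 7*(-1*(-7/2)) = 7*(7/2) = 49/2)
F(-6)² = (49/2)² = 2401/4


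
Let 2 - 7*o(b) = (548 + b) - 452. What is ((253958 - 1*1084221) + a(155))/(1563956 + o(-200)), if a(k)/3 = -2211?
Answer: -2929136/5473899 ≈ -0.53511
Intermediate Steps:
a(k) = -6633 (a(k) = 3*(-2211) = -6633)
o(b) = -94/7 - b/7 (o(b) = 2/7 - ((548 + b) - 452)/7 = 2/7 - (96 + b)/7 = 2/7 + (-96/7 - b/7) = -94/7 - b/7)
((253958 - 1*1084221) + a(155))/(1563956 + o(-200)) = ((253958 - 1*1084221) - 6633)/(1563956 + (-94/7 - 1/7*(-200))) = ((253958 - 1084221) - 6633)/(1563956 + (-94/7 + 200/7)) = (-830263 - 6633)/(1563956 + 106/7) = -836896/10947798/7 = -836896*7/10947798 = -2929136/5473899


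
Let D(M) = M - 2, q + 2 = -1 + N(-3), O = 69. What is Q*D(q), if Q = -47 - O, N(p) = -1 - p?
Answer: 348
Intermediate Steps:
q = -1 (q = -2 + (-1 + (-1 - 1*(-3))) = -2 + (-1 + (-1 + 3)) = -2 + (-1 + 2) = -2 + 1 = -1)
D(M) = -2 + M
Q = -116 (Q = -47 - 1*69 = -47 - 69 = -116)
Q*D(q) = -116*(-2 - 1) = -116*(-3) = 348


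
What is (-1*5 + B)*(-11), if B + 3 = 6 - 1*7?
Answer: 99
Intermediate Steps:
B = -4 (B = -3 + (6 - 1*7) = -3 + (6 - 7) = -3 - 1 = -4)
(-1*5 + B)*(-11) = (-1*5 - 4)*(-11) = (-5 - 4)*(-11) = -9*(-11) = 99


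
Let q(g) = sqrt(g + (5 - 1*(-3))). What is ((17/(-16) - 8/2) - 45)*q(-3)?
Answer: -801*sqrt(5)/16 ≈ -111.94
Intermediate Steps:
q(g) = sqrt(8 + g) (q(g) = sqrt(g + (5 + 3)) = sqrt(g + 8) = sqrt(8 + g))
((17/(-16) - 8/2) - 45)*q(-3) = ((17/(-16) - 8/2) - 45)*sqrt(8 - 3) = ((17*(-1/16) - 8*1/2) - 45)*sqrt(5) = ((-17/16 - 4) - 45)*sqrt(5) = (-81/16 - 45)*sqrt(5) = -801*sqrt(5)/16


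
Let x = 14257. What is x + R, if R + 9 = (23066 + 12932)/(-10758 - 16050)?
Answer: 190962193/13404 ≈ 14247.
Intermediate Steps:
R = -138635/13404 (R = -9 + (23066 + 12932)/(-10758 - 16050) = -9 + 35998/(-26808) = -9 + 35998*(-1/26808) = -9 - 17999/13404 = -138635/13404 ≈ -10.343)
x + R = 14257 - 138635/13404 = 190962193/13404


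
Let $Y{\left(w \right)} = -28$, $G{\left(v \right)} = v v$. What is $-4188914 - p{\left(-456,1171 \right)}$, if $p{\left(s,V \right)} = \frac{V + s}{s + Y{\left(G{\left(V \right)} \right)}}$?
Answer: $- \frac{184312151}{44} \approx -4.1889 \cdot 10^{6}$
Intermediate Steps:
$G{\left(v \right)} = v^{2}$
$p{\left(s,V \right)} = \frac{V + s}{-28 + s}$ ($p{\left(s,V \right)} = \frac{V + s}{s - 28} = \frac{V + s}{-28 + s}$)
$-4188914 - p{\left(-456,1171 \right)} = -4188914 - \frac{1171 - 456}{-28 - 456} = -4188914 - \frac{1}{-484} \cdot 715 = -4188914 - \left(- \frac{1}{484}\right) 715 = -4188914 - - \frac{65}{44} = -4188914 + \frac{65}{44} = - \frac{184312151}{44}$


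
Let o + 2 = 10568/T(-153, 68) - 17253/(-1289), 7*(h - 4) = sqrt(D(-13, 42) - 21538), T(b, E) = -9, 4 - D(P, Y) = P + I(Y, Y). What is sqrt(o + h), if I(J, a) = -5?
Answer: sqrt(-849115830353 + 209351646*I*sqrt(5379))/27069 ≈ 0.30777 + 34.043*I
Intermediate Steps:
D(P, Y) = 9 - P (D(P, Y) = 4 - (P - 5) = 4 - (-5 + P) = 4 + (5 - P) = 9 - P)
h = 4 + 2*I*sqrt(5379)/7 (h = 4 + sqrt((9 - 1*(-13)) - 21538)/7 = 4 + sqrt((9 + 13) - 21538)/7 = 4 + sqrt(22 - 21538)/7 = 4 + sqrt(-21516)/7 = 4 + (2*I*sqrt(5379))/7 = 4 + 2*I*sqrt(5379)/7 ≈ 4.0 + 20.955*I)
o = -13490077/11601 (o = -2 + (10568/(-9) - 17253/(-1289)) = -2 + (10568*(-1/9) - 17253*(-1/1289)) = -2 + (-10568/9 + 17253/1289) = -2 - 13466875/11601 = -13490077/11601 ≈ -1162.8)
sqrt(o + h) = sqrt(-13490077/11601 + (4 + 2*I*sqrt(5379)/7)) = sqrt(-13443673/11601 + 2*I*sqrt(5379)/7)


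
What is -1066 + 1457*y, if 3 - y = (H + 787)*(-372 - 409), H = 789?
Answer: 1793360497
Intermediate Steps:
y = 1230859 (y = 3 - (789 + 787)*(-372 - 409) = 3 - 1576*(-781) = 3 - 1*(-1230856) = 3 + 1230856 = 1230859)
-1066 + 1457*y = -1066 + 1457*1230859 = -1066 + 1793361563 = 1793360497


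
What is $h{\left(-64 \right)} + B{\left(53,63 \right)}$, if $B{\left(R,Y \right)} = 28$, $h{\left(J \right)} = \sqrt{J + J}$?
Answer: $28 + 8 i \sqrt{2} \approx 28.0 + 11.314 i$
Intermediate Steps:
$h{\left(J \right)} = \sqrt{2} \sqrt{J}$ ($h{\left(J \right)} = \sqrt{2 J} = \sqrt{2} \sqrt{J}$)
$h{\left(-64 \right)} + B{\left(53,63 \right)} = \sqrt{2} \sqrt{-64} + 28 = \sqrt{2} \cdot 8 i + 28 = 8 i \sqrt{2} + 28 = 28 + 8 i \sqrt{2}$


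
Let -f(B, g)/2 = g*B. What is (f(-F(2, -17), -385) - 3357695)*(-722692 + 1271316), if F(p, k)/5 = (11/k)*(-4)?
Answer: -1847578938480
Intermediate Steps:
F(p, k) = -220/k (F(p, k) = 5*((11/k)*(-4)) = 5*(-44/k) = -220/k)
f(B, g) = -2*B*g (f(B, g) = -2*g*B = -2*B*g)
(f(-F(2, -17), -385) - 3357695)*(-722692 + 1271316) = (-2*(-(-220)/(-17))*(-385) - 3357695)*(-722692 + 1271316) = (-2*(-(-220)*(-1)/17)*(-385) - 3357695)*548624 = (-2*(-1*220/17)*(-385) - 3357695)*548624 = (-2*(-220/17)*(-385) - 3357695)*548624 = (-169400/17 - 3357695)*548624 = -57250215/17*548624 = -1847578938480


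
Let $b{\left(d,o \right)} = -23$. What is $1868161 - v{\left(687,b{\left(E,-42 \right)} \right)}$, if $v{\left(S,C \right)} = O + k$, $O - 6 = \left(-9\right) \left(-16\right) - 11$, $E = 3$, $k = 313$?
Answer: $1867709$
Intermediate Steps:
$O = 139$ ($O = 6 - -133 = 6 + \left(144 - 11\right) = 6 + 133 = 139$)
$v{\left(S,C \right)} = 452$ ($v{\left(S,C \right)} = 139 + 313 = 452$)
$1868161 - v{\left(687,b{\left(E,-42 \right)} \right)} = 1868161 - 452 = 1867709$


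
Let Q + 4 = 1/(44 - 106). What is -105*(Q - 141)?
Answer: 944055/62 ≈ 15227.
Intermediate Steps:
Q = -249/62 (Q = -4 + 1/(44 - 106) = -4 + 1/(-62) = -4 - 1/62 = -249/62 ≈ -4.0161)
-105*(Q - 141) = -105*(-249/62 - 141) = -105*(-8991/62) = 944055/62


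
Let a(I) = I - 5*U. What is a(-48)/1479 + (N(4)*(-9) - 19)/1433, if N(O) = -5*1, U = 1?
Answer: -37495/2119407 ≈ -0.017691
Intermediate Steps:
N(O) = -5
a(I) = -5 + I (a(I) = I - 5*1 = I - 5 = -5 + I)
a(-48)/1479 + (N(4)*(-9) - 19)/1433 = (-5 - 48)/1479 + (-5*(-9) - 19)/1433 = -53*1/1479 + (45 - 19)*(1/1433) = -53/1479 + 26*(1/1433) = -53/1479 + 26/1433 = -37495/2119407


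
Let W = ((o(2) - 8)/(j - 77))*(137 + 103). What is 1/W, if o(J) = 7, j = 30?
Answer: 47/240 ≈ 0.19583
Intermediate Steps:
W = 240/47 (W = ((7 - 8)/(30 - 77))*(137 + 103) = -1/(-47)*240 = -1*(-1/47)*240 = (1/47)*240 = 240/47 ≈ 5.1064)
1/W = 1/(240/47) = 47/240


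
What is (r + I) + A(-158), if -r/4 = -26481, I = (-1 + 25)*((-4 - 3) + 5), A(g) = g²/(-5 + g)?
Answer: 17232824/163 ≈ 1.0572e+5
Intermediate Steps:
A(g) = g²/(-5 + g)
I = -48 (I = 24*(-7 + 5) = 24*(-2) = -48)
r = 105924 (r = -4*(-26481) = 105924)
(r + I) + A(-158) = (105924 - 48) + (-158)²/(-5 - 158) = 105876 + 24964/(-163) = 105876 + 24964*(-1/163) = 105876 - 24964/163 = 17232824/163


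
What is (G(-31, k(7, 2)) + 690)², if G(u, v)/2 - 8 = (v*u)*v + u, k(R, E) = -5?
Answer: 820836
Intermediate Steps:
G(u, v) = 16 + 2*u + 2*u*v² (G(u, v) = 16 + 2*((v*u)*v + u) = 16 + 2*((u*v)*v + u) = 16 + 2*(u*v² + u) = 16 + 2*(u + u*v²) = 16 + (2*u + 2*u*v²) = 16 + 2*u + 2*u*v²)
(G(-31, k(7, 2)) + 690)² = ((16 + 2*(-31) + 2*(-31)*(-5)²) + 690)² = ((16 - 62 + 2*(-31)*25) + 690)² = ((16 - 62 - 1550) + 690)² = (-1596 + 690)² = (-906)² = 820836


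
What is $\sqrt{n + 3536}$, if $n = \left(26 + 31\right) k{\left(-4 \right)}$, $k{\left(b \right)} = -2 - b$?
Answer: $5 \sqrt{146} \approx 60.415$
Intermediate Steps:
$n = 114$ ($n = \left(26 + 31\right) \left(-2 - -4\right) = 57 \left(-2 + 4\right) = 57 \cdot 2 = 114$)
$\sqrt{n + 3536} = \sqrt{114 + 3536} = \sqrt{3650} = 5 \sqrt{146}$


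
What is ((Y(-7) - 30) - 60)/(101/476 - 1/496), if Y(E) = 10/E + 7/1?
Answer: -1661104/4135 ≈ -401.72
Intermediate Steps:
Y(E) = 7 + 10/E (Y(E) = 10/E + 7*1 = 10/E + 7 = 7 + 10/E)
((Y(-7) - 30) - 60)/(101/476 - 1/496) = (((7 + 10/(-7)) - 30) - 60)/(101/476 - 1/496) = (((7 + 10*(-⅐)) - 30) - 60)/(101*(1/476) - 1*1/496) = (((7 - 10/7) - 30) - 60)/(101/476 - 1/496) = ((39/7 - 30) - 60)/(12405/59024) = (-171/7 - 60)*(59024/12405) = -591/7*59024/12405 = -1661104/4135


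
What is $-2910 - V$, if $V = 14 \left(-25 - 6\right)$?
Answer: $-2476$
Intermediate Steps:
$V = -434$ ($V = 14 \left(-25 + \left(-38 + 32\right)\right) = 14 \left(-25 - 6\right) = 14 \left(-31\right) = -434$)
$-2910 - V = -2910 - -434 = -2910 + 434 = -2476$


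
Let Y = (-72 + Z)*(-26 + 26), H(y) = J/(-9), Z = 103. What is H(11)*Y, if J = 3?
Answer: 0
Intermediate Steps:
H(y) = -1/3 (H(y) = 3/(-9) = 3*(-1/9) = -1/3)
Y = 0 (Y = (-72 + 103)*(-26 + 26) = 31*0 = 0)
H(11)*Y = -1/3*0 = 0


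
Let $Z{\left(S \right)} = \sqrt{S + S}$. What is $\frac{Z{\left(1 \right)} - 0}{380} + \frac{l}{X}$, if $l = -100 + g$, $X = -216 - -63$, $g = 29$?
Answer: $\frac{71}{153} + \frac{\sqrt{2}}{380} \approx 0.46777$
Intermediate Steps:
$Z{\left(S \right)} = \sqrt{2} \sqrt{S}$ ($Z{\left(S \right)} = \sqrt{2 S} = \sqrt{2} \sqrt{S}$)
$X = -153$ ($X = -216 + 63 = -153$)
$l = -71$ ($l = -100 + 29 = -71$)
$\frac{Z{\left(1 \right)} - 0}{380} + \frac{l}{X} = \frac{\sqrt{2} \sqrt{1} - 0}{380} - \frac{71}{-153} = \left(\sqrt{2} \cdot 1 + 0\right) \frac{1}{380} - - \frac{71}{153} = \left(\sqrt{2} + 0\right) \frac{1}{380} + \frac{71}{153} = \sqrt{2} \cdot \frac{1}{380} + \frac{71}{153} = \frac{\sqrt{2}}{380} + \frac{71}{153} = \frac{71}{153} + \frac{\sqrt{2}}{380}$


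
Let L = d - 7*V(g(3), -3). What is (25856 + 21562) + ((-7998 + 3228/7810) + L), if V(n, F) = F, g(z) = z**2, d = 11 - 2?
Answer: 154053864/3905 ≈ 39450.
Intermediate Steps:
d = 9
L = 30 (L = 9 - 7*(-3) = 9 + 21 = 30)
(25856 + 21562) + ((-7998 + 3228/7810) + L) = (25856 + 21562) + ((-7998 + 3228/7810) + 30) = 47418 + ((-7998 + 3228*(1/7810)) + 30) = 47418 + ((-7998 + 1614/3905) + 30) = 47418 + (-31230576/3905 + 30) = 47418 - 31113426/3905 = 154053864/3905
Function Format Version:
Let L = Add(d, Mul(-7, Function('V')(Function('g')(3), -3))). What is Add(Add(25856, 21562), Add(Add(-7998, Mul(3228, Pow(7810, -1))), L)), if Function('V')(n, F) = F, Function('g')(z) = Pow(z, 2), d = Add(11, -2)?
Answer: Rational(154053864, 3905) ≈ 39450.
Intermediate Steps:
d = 9
L = 30 (L = Add(9, Mul(-7, -3)) = Add(9, 21) = 30)
Add(Add(25856, 21562), Add(Add(-7998, Mul(3228, Pow(7810, -1))), L)) = Add(Add(25856, 21562), Add(Add(-7998, Mul(3228, Pow(7810, -1))), 30)) = Add(47418, Add(Add(-7998, Mul(3228, Rational(1, 7810))), 30)) = Add(47418, Add(Add(-7998, Rational(1614, 3905)), 30)) = Add(47418, Add(Rational(-31230576, 3905), 30)) = Add(47418, Rational(-31113426, 3905)) = Rational(154053864, 3905)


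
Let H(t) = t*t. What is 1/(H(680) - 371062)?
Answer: 1/91338 ≈ 1.0948e-5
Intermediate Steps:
H(t) = t²
1/(H(680) - 371062) = 1/(680² - 371062) = 1/(462400 - 371062) = 1/91338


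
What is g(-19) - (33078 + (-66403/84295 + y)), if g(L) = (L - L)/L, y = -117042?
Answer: 7077811783/84295 ≈ 83965.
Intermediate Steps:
g(L) = 0 (g(L) = 0/L = 0)
g(-19) - (33078 + (-66403/84295 + y)) = 0 - (33078 + (-66403/84295 - 117042)) = 0 - (33078 - 9866121793/84295) = 0 - 1*(-7077811783/84295) = 0 + 7077811783/84295 = 7077811783/84295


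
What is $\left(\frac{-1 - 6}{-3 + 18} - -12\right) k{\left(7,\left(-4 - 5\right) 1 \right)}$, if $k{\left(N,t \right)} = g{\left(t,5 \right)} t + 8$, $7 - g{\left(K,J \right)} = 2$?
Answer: $- \frac{6401}{15} \approx -426.73$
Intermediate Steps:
$g{\left(K,J \right)} = 5$ ($g{\left(K,J \right)} = 7 - 2 = 5$)
$k{\left(N,t \right)} = 8 + 5 t$ ($k{\left(N,t \right)} = 5 t + 8 = 8 + 5 t$)
$\left(\frac{-1 - 6}{-3 + 18} - -12\right) k{\left(7,\left(-4 - 5\right) 1 \right)} = \left(\frac{-1 - 6}{-3 + 18} - -12\right) \left(8 + 5 \left(-4 - 5\right) 1\right) = \left(- \frac{7}{15} + 12\right) \left(8 + 5 \left(\left(-9\right) 1\right)\right) = \left(\left(-7\right) \frac{1}{15} + 12\right) \left(8 + 5 \left(-9\right)\right) = \left(- \frac{7}{15} + 12\right) \left(8 - 45\right) = \frac{173}{15} \left(-37\right) = - \frac{6401}{15}$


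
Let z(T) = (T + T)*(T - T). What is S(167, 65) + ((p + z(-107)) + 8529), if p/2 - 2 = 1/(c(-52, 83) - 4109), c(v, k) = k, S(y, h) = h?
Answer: 17307773/2013 ≈ 8598.0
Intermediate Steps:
z(T) = 0 (z(T) = (2*T)*0 = 0)
p = 8051/2013 (p = 4 + 2/(83 - 4109) = 4 + 2/(-4026) = 4 + 2*(-1/4026) = 4 - 1/2013 = 8051/2013 ≈ 3.9995)
S(167, 65) + ((p + z(-107)) + 8529) = 65 + ((8051/2013 + 0) + 8529) = 65 + (8051/2013 + 8529) = 65 + 17176928/2013 = 17307773/2013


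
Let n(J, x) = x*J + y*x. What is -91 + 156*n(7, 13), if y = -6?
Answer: 1937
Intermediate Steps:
n(J, x) = -6*x + J*x (n(J, x) = x*J - 6*x = J*x - 6*x = -6*x + J*x)
-91 + 156*n(7, 13) = -91 + 156*(13*(-6 + 7)) = -91 + 156*(13*1) = -91 + 156*13 = -91 + 2028 = 1937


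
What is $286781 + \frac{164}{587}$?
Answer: $\frac{168340611}{587} \approx 2.8678 \cdot 10^{5}$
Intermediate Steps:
$286781 + \frac{164}{587} = \frac{168340611}{587}$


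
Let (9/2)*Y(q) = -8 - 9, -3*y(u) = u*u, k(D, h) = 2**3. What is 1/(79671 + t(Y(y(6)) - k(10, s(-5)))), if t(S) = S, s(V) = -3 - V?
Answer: 9/716933 ≈ 1.2553e-5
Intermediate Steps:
k(D, h) = 8
y(u) = -u**2/3 (y(u) = -u*u/3 = -u**2/3)
Y(q) = -34/9 (Y(q) = 2*(-8 - 9)/9 = (2/9)*(-17) = -34/9)
1/(79671 + t(Y(y(6)) - k(10, s(-5)))) = 1/(79671 + (-34/9 - 1*8)) = 1/(79671 + (-34/9 - 8)) = 1/(79671 - 106/9) = 1/(716933/9) = 9/716933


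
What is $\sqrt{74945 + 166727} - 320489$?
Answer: $-320489 + 2 \sqrt{60418} \approx -3.2 \cdot 10^{5}$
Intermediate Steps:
$\sqrt{74945 + 166727} - 320489 = \sqrt{241672} - 320489 = 2 \sqrt{60418} - 320489 = -320489 + 2 \sqrt{60418}$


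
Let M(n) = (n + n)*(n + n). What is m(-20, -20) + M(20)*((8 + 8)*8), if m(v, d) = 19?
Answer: 204819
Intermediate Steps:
M(n) = 4*n² (M(n) = (2*n)*(2*n) = 4*n²)
m(-20, -20) + M(20)*((8 + 8)*8) = 19 + (4*20²)*((8 + 8)*8) = 19 + (4*400)*(16*8) = 19 + 1600*128 = 19 + 204800 = 204819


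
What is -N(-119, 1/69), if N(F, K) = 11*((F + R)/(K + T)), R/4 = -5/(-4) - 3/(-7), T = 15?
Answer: 298287/3626 ≈ 82.263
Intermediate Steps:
R = 47/7 (R = 4*(-5/(-4) - 3/(-7)) = 4*(-5*(-1/4) - 3*(-1/7)) = 4*(5/4 + 3/7) = 4*(47/28) = 47/7 ≈ 6.7143)
N(F, K) = 11*(47/7 + F)/(15 + K) (N(F, K) = 11*((F + 47/7)/(K + 15)) = 11*((47/7 + F)/(15 + K)) = 11*(47/7 + F)/(15 + K))
-N(-119, 1/69) = -11*(47 + 7*(-119))/(7*(15 + 1/69)) = -11*(47 - 833)/(7*(15 + 1/69)) = -11*(-786)/(7*1036/69) = -11*69*(-786)/(7*1036) = -1*(-298287/3626) = 298287/3626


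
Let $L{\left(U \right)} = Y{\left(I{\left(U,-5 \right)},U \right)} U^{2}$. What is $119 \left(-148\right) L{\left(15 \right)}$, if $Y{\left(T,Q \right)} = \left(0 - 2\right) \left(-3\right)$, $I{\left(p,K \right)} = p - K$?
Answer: $-23776200$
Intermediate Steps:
$Y{\left(T,Q \right)} = 6$ ($Y{\left(T,Q \right)} = \left(-2\right) \left(-3\right) = 6$)
$L{\left(U \right)} = 6 U^{2}$
$119 \left(-148\right) L{\left(15 \right)} = 119 \left(-148\right) 6 \cdot 15^{2} = - 17612 \cdot 6 \cdot 225 = \left(-17612\right) 1350 = -23776200$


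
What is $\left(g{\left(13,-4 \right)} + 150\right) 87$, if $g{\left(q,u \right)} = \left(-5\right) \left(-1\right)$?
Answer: $13485$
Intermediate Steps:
$g{\left(q,u \right)} = 5$
$\left(g{\left(13,-4 \right)} + 150\right) 87 = \left(5 + 150\right) 87 = 155 \cdot 87 = 13485$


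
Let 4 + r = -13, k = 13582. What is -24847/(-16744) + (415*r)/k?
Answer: 109671517/113708504 ≈ 0.96450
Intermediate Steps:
r = -17 (r = -4 - 13 = -17)
-24847/(-16744) + (415*r)/k = -24847/(-16744) + (415*(-17))/13582 = -24847*(-1/16744) - 7055*1/13582 = 24847/16744 - 7055/13582 = 109671517/113708504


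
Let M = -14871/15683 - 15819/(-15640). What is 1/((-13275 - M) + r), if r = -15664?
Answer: -245282120/7098234777617 ≈ -3.4555e-5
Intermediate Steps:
M = 15506937/245282120 (M = -14871*1/15683 - 15819*(-1/15640) = -14871/15683 + 15819/15640 = 15506937/245282120 ≈ 0.063221)
1/((-13275 - M) + r) = 1/((-13275 - 1*15506937/245282120) - 15664) = 1/((-13275 - 15506937/245282120) - 15664) = 1/(-3256135649937/245282120 - 15664) = 1/(-7098234777617/245282120) = -245282120/7098234777617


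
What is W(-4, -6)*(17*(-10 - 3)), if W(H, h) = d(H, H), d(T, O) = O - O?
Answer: 0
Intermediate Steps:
d(T, O) = 0
W(H, h) = 0
W(-4, -6)*(17*(-10 - 3)) = 0*(17*(-10 - 3)) = 0*(17*(-13)) = 0*(-221) = 0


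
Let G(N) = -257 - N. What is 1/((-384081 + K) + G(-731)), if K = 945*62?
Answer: -1/325017 ≈ -3.0768e-6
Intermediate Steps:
K = 58590
1/((-384081 + K) + G(-731)) = 1/((-384081 + 58590) + (-257 - 1*(-731))) = 1/(-325491 + (-257 + 731)) = 1/(-325491 + 474) = 1/(-325017) = -1/325017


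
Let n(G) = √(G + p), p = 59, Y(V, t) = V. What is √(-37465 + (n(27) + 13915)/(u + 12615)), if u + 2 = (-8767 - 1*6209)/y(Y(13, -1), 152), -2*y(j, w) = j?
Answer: √(-8336387676330 + 14917*√86)/14917 ≈ 193.56*I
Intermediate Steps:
y(j, w) = -j/2
u = 2302 (u = -2 + (-8767 - 1*6209)/((-½*13)) = -2 + (-8767 - 6209)/(-13/2) = -2 - 14976*(-2/13) = -2 + 2304 = 2302)
n(G) = √(59 + G) (n(G) = √(G + 59) = √(59 + G))
√(-37465 + (n(27) + 13915)/(u + 12615)) = √(-37465 + (√(59 + 27) + 13915)/(2302 + 12615)) = √(-37465 + (√86 + 13915)/14917) = √(-37465 + (13915 + √86)*(1/14917)) = √(-37465 + (13915/14917 + √86/14917)) = √(-558851490/14917 + √86/14917)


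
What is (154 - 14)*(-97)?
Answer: -13580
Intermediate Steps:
(154 - 14)*(-97) = 140*(-97) = -13580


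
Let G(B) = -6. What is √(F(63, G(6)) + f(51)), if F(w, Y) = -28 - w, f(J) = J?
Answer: 2*I*√10 ≈ 6.3246*I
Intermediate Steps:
√(F(63, G(6)) + f(51)) = √((-28 - 1*63) + 51) = √((-28 - 63) + 51) = √(-91 + 51) = √(-40) = 2*I*√10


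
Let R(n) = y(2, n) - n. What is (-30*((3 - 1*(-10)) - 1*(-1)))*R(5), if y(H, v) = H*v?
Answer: -2100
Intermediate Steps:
R(n) = n (R(n) = 2*n - n = n)
(-30*((3 - 1*(-10)) - 1*(-1)))*R(5) = -30*((3 - 1*(-10)) - 1*(-1))*5 = -30*((3 + 10) + 1)*5 = -30*(13 + 1)*5 = -30*14*5 = -420*5 = -2100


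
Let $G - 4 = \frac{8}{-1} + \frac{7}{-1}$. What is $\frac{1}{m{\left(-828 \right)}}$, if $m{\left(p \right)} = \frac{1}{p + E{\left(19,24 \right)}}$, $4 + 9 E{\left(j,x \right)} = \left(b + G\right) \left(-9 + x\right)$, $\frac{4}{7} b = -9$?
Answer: $- \frac{31429}{36} \approx -873.03$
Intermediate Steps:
$b = - \frac{63}{4}$ ($b = \frac{7}{4} \left(-9\right) = - \frac{63}{4} \approx -15.75$)
$G = -11$ ($G = 4 + \left(\frac{8}{-1} + \frac{7}{-1}\right) = 4 + \left(8 \left(-1\right) + 7 \left(-1\right)\right) = 4 - 15 = -11$)
$E{\left(j,x \right)} = \frac{947}{36} - \frac{107 x}{36}$ ($E{\left(j,x \right)} = - \frac{4}{9} + \frac{\left(- \frac{63}{4} - 11\right) \left(-9 + x\right)}{9} = - \frac{4}{9} + \frac{\left(- \frac{107}{4}\right) \left(-9 + x\right)}{9} = - \frac{4}{9} + \frac{\frac{963}{4} - \frac{107 x}{4}}{9} = - \frac{4}{9} - \left(- \frac{107}{4} + \frac{107 x}{36}\right) = \frac{947}{36} - \frac{107 x}{36}$)
$m{\left(p \right)} = \frac{1}{- \frac{1621}{36} + p}$ ($m{\left(p \right)} = \frac{1}{p + \left(\frac{947}{36} - \frac{214}{3}\right)} = \frac{1}{p - \frac{1621}{36}} = \frac{1}{- \frac{1621}{36} + p}$)
$\frac{1}{m{\left(-828 \right)}} = \frac{1}{36 \frac{1}{-1621 + 36 \left(-828\right)}} = \frac{1}{36 \frac{1}{-1621 - 29808}} = \frac{1}{36 \frac{1}{-31429}} = \frac{1}{36 \left(- \frac{1}{31429}\right)} = \frac{1}{- \frac{36}{31429}} = - \frac{31429}{36}$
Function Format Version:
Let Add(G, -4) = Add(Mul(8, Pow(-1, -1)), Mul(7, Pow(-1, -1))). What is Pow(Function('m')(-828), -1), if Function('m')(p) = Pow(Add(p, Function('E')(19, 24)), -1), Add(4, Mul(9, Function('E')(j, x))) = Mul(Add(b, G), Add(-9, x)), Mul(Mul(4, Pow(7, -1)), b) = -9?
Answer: Rational(-31429, 36) ≈ -873.03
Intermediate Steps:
b = Rational(-63, 4) (b = Mul(Rational(7, 4), -9) = Rational(-63, 4) ≈ -15.750)
G = -11 (G = Add(4, Add(Mul(8, Pow(-1, -1)), Mul(7, Pow(-1, -1)))) = Add(4, Add(Mul(8, -1), Mul(7, -1))) = Add(4, Add(-8, -7)) = Add(4, -15) = -11)
Function('E')(j, x) = Add(Rational(947, 36), Mul(Rational(-107, 36), x)) (Function('E')(j, x) = Add(Rational(-4, 9), Mul(Rational(1, 9), Mul(Add(Rational(-63, 4), -11), Add(-9, x)))) = Add(Rational(-4, 9), Mul(Rational(1, 9), Mul(Rational(-107, 4), Add(-9, x)))) = Add(Rational(-4, 9), Mul(Rational(1, 9), Add(Rational(963, 4), Mul(Rational(-107, 4), x)))) = Add(Rational(-4, 9), Add(Rational(107, 4), Mul(Rational(-107, 36), x))) = Add(Rational(947, 36), Mul(Rational(-107, 36), x)))
Function('m')(p) = Pow(Add(Rational(-1621, 36), p), -1) (Function('m')(p) = Pow(Add(p, Add(Rational(947, 36), Mul(Rational(-107, 36), 24))), -1) = Pow(Add(p, Add(Rational(947, 36), Rational(-214, 3))), -1) = Pow(Add(p, Rational(-1621, 36)), -1) = Pow(Add(Rational(-1621, 36), p), -1))
Pow(Function('m')(-828), -1) = Pow(Mul(36, Pow(Add(-1621, Mul(36, -828)), -1)), -1) = Pow(Mul(36, Pow(Add(-1621, -29808), -1)), -1) = Pow(Mul(36, Pow(-31429, -1)), -1) = Pow(Mul(36, Rational(-1, 31429)), -1) = Pow(Rational(-36, 31429), -1) = Rational(-31429, 36)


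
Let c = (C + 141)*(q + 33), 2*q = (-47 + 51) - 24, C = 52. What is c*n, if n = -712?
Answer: -3160568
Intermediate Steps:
q = -10 (q = ((-47 + 51) - 24)/2 = (4 - 24)/2 = (½)*(-20) = -10)
c = 4439 (c = (52 + 141)*(-10 + 33) = 193*23 = 4439)
c*n = 4439*(-712) = -3160568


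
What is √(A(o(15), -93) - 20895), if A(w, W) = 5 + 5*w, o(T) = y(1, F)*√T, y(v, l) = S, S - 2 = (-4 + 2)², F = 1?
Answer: √(-20890 + 30*√15) ≈ 144.13*I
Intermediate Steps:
S = 6 (S = 2 + (-4 + 2)² = 2 + (-2)² = 2 + 4 = 6)
y(v, l) = 6
o(T) = 6*√T
√(A(o(15), -93) - 20895) = √((5 + 5*(6*√15)) - 20895) = √((5 + 30*√15) - 20895) = √(-20890 + 30*√15)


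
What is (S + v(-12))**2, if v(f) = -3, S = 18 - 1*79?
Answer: 4096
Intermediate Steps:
S = -61 (S = 18 - 79 = -61)
(S + v(-12))**2 = (-61 - 3)**2 = (-64)**2 = 4096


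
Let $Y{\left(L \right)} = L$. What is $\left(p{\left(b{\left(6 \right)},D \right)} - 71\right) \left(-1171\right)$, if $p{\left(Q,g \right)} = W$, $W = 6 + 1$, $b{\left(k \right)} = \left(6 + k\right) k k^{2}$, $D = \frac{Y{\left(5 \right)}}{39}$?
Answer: $74944$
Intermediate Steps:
$D = \frac{5}{39} \approx 0.12821$
$b{\left(k \right)} = k^{3} \left(6 + k\right)$ ($b{\left(k \right)} = k \left(6 + k\right) k^{2} = k^{3} \left(6 + k\right)$)
$W = 7$
$p{\left(Q,g \right)} = 7$
$\left(p{\left(b{\left(6 \right)},D \right)} - 71\right) \left(-1171\right) = \left(7 - 71\right) \left(-1171\right) = \left(-64\right) \left(-1171\right) = 74944$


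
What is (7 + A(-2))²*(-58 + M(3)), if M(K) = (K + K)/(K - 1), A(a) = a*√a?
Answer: -2255 + 1540*I*√2 ≈ -2255.0 + 2177.9*I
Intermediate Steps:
A(a) = a^(3/2)
M(K) = 2*K/(-1 + K) (M(K) = (2*K)/(-1 + K) = 2*K/(-1 + K))
(7 + A(-2))²*(-58 + M(3)) = (7 + (-2)^(3/2))²*(-58 + 2*3/(-1 + 3)) = (7 - 2*I*√2)²*(-58 + 2*3/2) = (7 - 2*I*√2)²*(-58 + 2*3*(½)) = (7 - 2*I*√2)²*(-58 + 3) = (7 - 2*I*√2)²*(-55) = -55*(7 - 2*I*√2)²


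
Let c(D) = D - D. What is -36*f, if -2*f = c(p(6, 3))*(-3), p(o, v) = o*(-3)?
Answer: 0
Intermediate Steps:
p(o, v) = -3*o
c(D) = 0
f = 0 (f = -0*(-3) = -½*0 = 0)
-36*f = -36*0 = 0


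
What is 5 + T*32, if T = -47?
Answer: -1499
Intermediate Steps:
5 + T*32 = 5 - 47*32 = 5 - 1504 = -1499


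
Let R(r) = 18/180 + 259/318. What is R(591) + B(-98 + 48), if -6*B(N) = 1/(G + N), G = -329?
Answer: 183777/200870 ≈ 0.91491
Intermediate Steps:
R(r) = 727/795 (R(r) = 18*(1/180) + 259*(1/318) = ⅒ + 259/318 = 727/795)
B(N) = -1/(6*(-329 + N))
R(591) + B(-98 + 48) = 727/795 - 1/(-1974 + 6*(-98 + 48)) = 727/795 - 1/(-1974 + 6*(-50)) = 727/795 - 1/(-1974 - 300) = 727/795 - 1/(-2274) = 727/795 - 1*(-1/2274) = 727/795 + 1/2274 = 183777/200870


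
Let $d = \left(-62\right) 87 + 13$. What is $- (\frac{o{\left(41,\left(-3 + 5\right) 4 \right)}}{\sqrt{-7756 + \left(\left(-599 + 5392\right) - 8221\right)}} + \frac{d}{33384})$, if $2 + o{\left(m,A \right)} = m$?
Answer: $\frac{5381}{33384} + \frac{13 i \sqrt{699}}{932} \approx 0.16119 + 0.36878 i$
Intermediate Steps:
$d = -5381$ ($d = -5394 + 13 = -5381$)
$o{\left(m,A \right)} = -2 + m$
$- (\frac{o{\left(41,\left(-3 + 5\right) 4 \right)}}{\sqrt{-7756 + \left(\left(-599 + 5392\right) - 8221\right)}} + \frac{d}{33384}) = - (\frac{-2 + 41}{\sqrt{-7756 + \left(\left(-599 + 5392\right) - 8221\right)}} - \frac{5381}{33384}) = - (\frac{39}{\sqrt{-7756 + \left(4793 - 8221\right)}} - \frac{5381}{33384}) = - (\frac{39}{\sqrt{-7756 - 3428}} - \frac{5381}{33384}) = - (\frac{39}{\sqrt{-11184}} - \frac{5381}{33384}) = - (\frac{39}{4 i \sqrt{699}} - \frac{5381}{33384}) = - (39 \left(- \frac{i \sqrt{699}}{2796}\right) - \frac{5381}{33384}) = - (- \frac{13 i \sqrt{699}}{932} - \frac{5381}{33384}) = - (- \frac{5381}{33384} - \frac{13 i \sqrt{699}}{932}) = \frac{5381}{33384} + \frac{13 i \sqrt{699}}{932}$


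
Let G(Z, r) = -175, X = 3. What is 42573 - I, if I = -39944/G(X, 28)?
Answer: 7410331/175 ≈ 42345.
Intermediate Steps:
I = 39944/175 (I = -39944/(-175) = -39944*(-1/175) = 39944/175 ≈ 228.25)
42573 - I = 42573 - 1*39944/175 = 42573 - 39944/175 = 7410331/175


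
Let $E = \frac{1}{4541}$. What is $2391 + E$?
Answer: $\frac{10857532}{4541} \approx 2391.0$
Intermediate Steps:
$E = \frac{1}{4541} \approx 0.00022022$
$2391 + E = 2391 + \frac{1}{4541} = \frac{10857532}{4541}$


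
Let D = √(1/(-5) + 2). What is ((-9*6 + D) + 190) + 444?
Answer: 580 + 3*√5/5 ≈ 581.34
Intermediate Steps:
D = 3*√5/5 (D = √(-⅕ + 2) = √(9/5) = 3*√5/5 ≈ 1.3416)
((-9*6 + D) + 190) + 444 = ((-9*6 + 3*√5/5) + 190) + 444 = ((-54 + 3*√5/5) + 190) + 444 = (136 + 3*√5/5) + 444 = 580 + 3*√5/5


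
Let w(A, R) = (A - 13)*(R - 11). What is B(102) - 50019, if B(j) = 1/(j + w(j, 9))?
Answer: -3801445/76 ≈ -50019.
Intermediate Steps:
w(A, R) = (-13 + A)*(-11 + R)
B(j) = 1/(26 - j) (B(j) = 1/(j + (143 - 13*9 - 11*j + j*9)) = 1/(j + (143 - 117 - 11*j + 9*j)) = 1/(j + (26 - 2*j)) = 1/(26 - j))
B(102) - 50019 = 1/(26 - 1*102) - 50019 = 1/(26 - 102) - 50019 = 1/(-76) - 50019 = -1/76 - 50019 = -3801445/76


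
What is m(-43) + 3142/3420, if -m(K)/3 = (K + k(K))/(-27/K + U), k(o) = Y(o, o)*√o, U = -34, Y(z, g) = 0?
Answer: -1446197/490770 ≈ -2.9468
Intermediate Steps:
k(o) = 0 (k(o) = 0*√o = 0)
m(K) = -3*K/(-34 - 27/K) (m(K) = -3*(K + 0)/(-27/K - 34) = -3*K/(-34 - 27/K))
m(-43) + 3142/3420 = 3*(-43)²/(27 + 34*(-43)) + 3142/3420 = 3*1849/(27 - 1462) + 3142*(1/3420) = 3*1849/(-1435) + 1571/1710 = 3*1849*(-1/1435) + 1571/1710 = -5547/1435 + 1571/1710 = -1446197/490770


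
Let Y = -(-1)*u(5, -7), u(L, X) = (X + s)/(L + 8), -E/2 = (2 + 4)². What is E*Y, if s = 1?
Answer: 432/13 ≈ 33.231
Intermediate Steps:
E = -72 (E = -2*(2 + 4)² = -2*6² = -2*36 = -72)
u(L, X) = (1 + X)/(8 + L) (u(L, X) = (X + 1)/(L + 8) = (1 + X)/(8 + L))
Y = -6/13 (Y = -(-1)*(1 - 7)/(8 + 5) = -(-1)*-6/13 = -(-1)*(1/13)*(-6) = -(-1)*(-6)/13 = -1*6/13 = -6/13 ≈ -0.46154)
E*Y = -72*(-6/13) = 432/13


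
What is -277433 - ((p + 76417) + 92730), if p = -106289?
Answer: -340291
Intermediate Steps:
-277433 - ((p + 76417) + 92730) = -277433 - ((-106289 + 76417) + 92730) = -277433 - (-29872 + 92730) = -277433 - 1*62858 = -277433 - 62858 = -340291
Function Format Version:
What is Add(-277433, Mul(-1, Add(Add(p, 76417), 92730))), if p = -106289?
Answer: -340291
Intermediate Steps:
Add(-277433, Mul(-1, Add(Add(p, 76417), 92730))) = Add(-277433, Mul(-1, Add(Add(-106289, 76417), 92730))) = Add(-277433, Mul(-1, Add(-29872, 92730))) = Add(-277433, Mul(-1, 62858)) = Add(-277433, -62858) = -340291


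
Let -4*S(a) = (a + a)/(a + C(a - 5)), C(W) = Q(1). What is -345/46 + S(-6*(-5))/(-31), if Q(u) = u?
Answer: -14385/1922 ≈ -7.4844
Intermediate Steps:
C(W) = 1
S(a) = -a/(2*(1 + a)) (S(a) = -(a + a)/(4*(a + 1)) = -2*a/(4*(1 + a)) = -a/(2*(1 + a)))
-345/46 + S(-6*(-5))/(-31) = -345/46 - (-6*(-5))/(2 + 2*(-6*(-5)))/(-31) = -345*1/46 - 1*30/(2 + 2*30)*(-1/31) = -15/2 - 1*30/(2 + 60)*(-1/31) = -15/2 - 1*30/62*(-1/31) = -15/2 - 1*30*1/62*(-1/31) = -15/2 - 15/31*(-1/31) = -15/2 + 15/961 = -14385/1922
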